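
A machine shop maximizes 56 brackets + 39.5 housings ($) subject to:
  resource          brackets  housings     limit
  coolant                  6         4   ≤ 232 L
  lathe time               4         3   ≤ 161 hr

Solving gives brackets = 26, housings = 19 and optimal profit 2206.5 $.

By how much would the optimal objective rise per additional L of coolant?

Check each constraint at x*: coolant 232/232 (tight); lathe time 161/161 (tight).
Dual feasibility on the basic columns requires 6·y_coolant + 4·y_lathe time = 56, 4·y_coolant + 3·y_lathe time = 39.5.
→ y_coolant = 5 and y_lathe time = 6.5.
Shadow price of coolant = 5.

5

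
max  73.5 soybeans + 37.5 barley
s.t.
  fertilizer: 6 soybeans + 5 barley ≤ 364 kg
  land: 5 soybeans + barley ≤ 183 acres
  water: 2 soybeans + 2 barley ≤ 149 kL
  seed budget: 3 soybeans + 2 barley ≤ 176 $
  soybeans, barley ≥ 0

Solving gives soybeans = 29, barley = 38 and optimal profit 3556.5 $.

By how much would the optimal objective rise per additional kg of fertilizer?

At the optimum: fertilizer uses 364 of 364 (binding); land uses 183 of 183 (binding); water uses 134 of 149 (slack = 15); seed budget uses 163 of 176 (slack = 13).
Slack constraints have shadow price 0 (complementary slackness).
The binding rows give the dual system: 6·y_fertilizer + 5·y_land = 73.5 and 5·y_fertilizer + 1·y_land = 37.5.
→ y_fertilizer = 6 and y_land = 7.5.
Shadow price of fertilizer = 6.

6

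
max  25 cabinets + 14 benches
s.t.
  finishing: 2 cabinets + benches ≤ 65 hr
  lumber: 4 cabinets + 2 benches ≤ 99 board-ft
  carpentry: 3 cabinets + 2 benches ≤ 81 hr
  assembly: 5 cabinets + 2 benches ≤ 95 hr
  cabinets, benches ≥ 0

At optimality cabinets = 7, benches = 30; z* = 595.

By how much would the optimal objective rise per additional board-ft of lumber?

At the optimum: finishing uses 44 of 65 (slack = 21); lumber uses 88 of 99 (slack = 11); carpentry uses 81 of 81 (binding); assembly uses 95 of 95 (binding).
Slack constraints have shadow price 0 (complementary slackness).
The binding rows give the dual system: 3·y_carpentry + 5·y_assembly = 25 and 2·y_carpentry + 2·y_assembly = 14.
Solving: y_carpentry = 5, y_assembly = 2.
Shadow price of lumber = 0.

0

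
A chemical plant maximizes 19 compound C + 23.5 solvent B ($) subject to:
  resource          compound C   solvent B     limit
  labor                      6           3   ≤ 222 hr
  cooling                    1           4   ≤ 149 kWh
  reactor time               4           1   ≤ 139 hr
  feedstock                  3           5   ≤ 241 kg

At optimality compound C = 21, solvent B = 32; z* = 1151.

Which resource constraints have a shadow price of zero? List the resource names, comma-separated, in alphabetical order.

labor: 222/222 (binding)
cooling: 149/149 (binding)
reactor time: 116/139 (slack 23)
feedstock: 223/241 (slack 18)
By complementary slackness, a constraint with positive slack has shadow price 0 → feedstock, reactor time.

feedstock, reactor time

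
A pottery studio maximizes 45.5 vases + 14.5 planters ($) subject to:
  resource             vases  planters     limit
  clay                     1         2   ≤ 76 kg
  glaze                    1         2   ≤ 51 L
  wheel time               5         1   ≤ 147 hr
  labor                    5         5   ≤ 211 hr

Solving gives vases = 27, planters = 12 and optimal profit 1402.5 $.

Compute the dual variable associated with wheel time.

Binding: glaze and wheel time. Non-binding: clay (25 unused), labor (16 unused).
Slack constraints have shadow price 0 (complementary slackness).
Dual feasibility on the basic columns requires 1·y_glaze + 5·y_wheel time = 45.5, 2·y_glaze + 1·y_wheel time = 14.5.
→ y_glaze = 3 and y_wheel time = 8.5.
Shadow price of wheel time = 8.5.

8.5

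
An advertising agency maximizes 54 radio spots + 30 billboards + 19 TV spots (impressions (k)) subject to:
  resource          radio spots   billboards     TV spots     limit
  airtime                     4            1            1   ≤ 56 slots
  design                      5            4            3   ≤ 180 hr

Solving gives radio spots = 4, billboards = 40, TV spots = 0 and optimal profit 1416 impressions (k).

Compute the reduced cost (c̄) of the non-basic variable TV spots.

-5

Check each constraint at x*: airtime 56/56 (tight); design 180/180 (tight).
The binding rows give the dual system: 4·y_airtime + 5·y_design = 54 and 1·y_airtime + 4·y_design = 30.
Solving: y_airtime = 6, y_design = 6.
Reduced cost of TV spots: c₃ − yᵀa₃ = 19 − (6·1 + 6·3) = 19 − 24 = -5.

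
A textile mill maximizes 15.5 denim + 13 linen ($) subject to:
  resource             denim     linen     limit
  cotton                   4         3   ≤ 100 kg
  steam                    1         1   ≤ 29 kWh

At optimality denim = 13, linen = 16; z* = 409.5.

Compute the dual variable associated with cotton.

2.5

Check each constraint at x*: cotton 100/100 (tight); steam 29/29 (tight).
Dual feasibility on the basic columns requires 4·y_cotton + 1·y_steam = 15.5, 3·y_cotton + 1·y_steam = 13.
→ y_cotton = 2.5 and y_steam = 5.5.
Shadow price of cotton = 2.5.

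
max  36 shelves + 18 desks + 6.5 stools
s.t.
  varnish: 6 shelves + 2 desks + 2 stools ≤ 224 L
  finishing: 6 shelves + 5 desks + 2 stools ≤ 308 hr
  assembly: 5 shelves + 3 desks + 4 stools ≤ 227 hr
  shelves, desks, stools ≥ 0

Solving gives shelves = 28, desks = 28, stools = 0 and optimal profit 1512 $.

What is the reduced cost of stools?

Check each constraint at x*: varnish 224/224 (tight); finishing 308/308 (tight); assembly 224/227 (slack 3).
Slack constraints have shadow price 0 (complementary slackness).
Dual feasibility on the basic columns requires 6·y_varnish + 6·y_finishing = 36, 2·y_varnish + 5·y_finishing = 18.
This yields shadow prices y_varnish = 4, y_finishing = 2.
Reduced cost of stools: c₃ − yᵀa₃ = 6.5 − (4·2 + 2·2) = 6.5 − 12 = -5.5.

-5.5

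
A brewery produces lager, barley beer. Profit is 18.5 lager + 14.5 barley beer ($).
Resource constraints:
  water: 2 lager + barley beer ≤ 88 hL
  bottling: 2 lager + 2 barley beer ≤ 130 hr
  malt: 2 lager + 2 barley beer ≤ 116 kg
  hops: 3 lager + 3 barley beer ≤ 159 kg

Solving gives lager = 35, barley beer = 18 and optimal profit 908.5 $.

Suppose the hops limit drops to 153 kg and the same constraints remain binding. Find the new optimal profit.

Check each constraint at x*: water 88/88 (tight); bottling 106/130 (slack 24); malt 106/116 (slack 10); hops 159/159 (tight).
By complementary slackness, y = 0 for the non-binding constraints.
Dual feasibility on the basic columns requires 2·y_water + 3·y_hops = 18.5, 1·y_water + 3·y_hops = 14.5.
→ y_water = 4 and y_hops = 3.5.
Δz = y_hops·Δb = 3.5 × (-6) = -21, so new z* = 908.5 − 21 = 887.5.

887.5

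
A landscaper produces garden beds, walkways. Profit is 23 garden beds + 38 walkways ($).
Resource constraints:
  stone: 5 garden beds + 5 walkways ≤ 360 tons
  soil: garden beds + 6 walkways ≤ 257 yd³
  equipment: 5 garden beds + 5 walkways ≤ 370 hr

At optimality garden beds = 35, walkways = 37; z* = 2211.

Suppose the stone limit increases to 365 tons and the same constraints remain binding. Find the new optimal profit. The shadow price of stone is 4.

2231

Δb = 5, so new z* = 2211 + (4)·(5) = 2211 + 20 = 2231.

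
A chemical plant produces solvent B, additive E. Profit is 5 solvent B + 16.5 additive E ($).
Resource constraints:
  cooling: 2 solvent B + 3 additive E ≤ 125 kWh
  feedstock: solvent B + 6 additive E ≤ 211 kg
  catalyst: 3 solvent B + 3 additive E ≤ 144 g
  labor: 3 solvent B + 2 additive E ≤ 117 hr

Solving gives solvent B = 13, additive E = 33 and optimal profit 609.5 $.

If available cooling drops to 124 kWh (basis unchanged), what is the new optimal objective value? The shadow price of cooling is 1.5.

Δb = -1, so new z* = 609.5 + (1.5)·(-1) = 609.5 − 1.5 = 608.

608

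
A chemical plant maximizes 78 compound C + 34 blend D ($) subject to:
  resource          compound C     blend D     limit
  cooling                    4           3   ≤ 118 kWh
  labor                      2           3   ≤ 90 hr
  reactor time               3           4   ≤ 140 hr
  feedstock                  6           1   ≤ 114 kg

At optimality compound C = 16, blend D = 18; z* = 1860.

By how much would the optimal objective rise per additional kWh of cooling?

Check each constraint at x*: cooling 118/118 (tight); labor 86/90 (slack 4); reactor time 120/140 (slack 20); feedstock 114/114 (tight).
Slack constraints have shadow price 0 (complementary slackness).
The binding rows give the dual system: 4·y_cooling + 6·y_feedstock = 78 and 3·y_cooling + 1·y_feedstock = 34.
Solving: y_cooling = 9, y_feedstock = 7.
Shadow price of cooling = 9.

9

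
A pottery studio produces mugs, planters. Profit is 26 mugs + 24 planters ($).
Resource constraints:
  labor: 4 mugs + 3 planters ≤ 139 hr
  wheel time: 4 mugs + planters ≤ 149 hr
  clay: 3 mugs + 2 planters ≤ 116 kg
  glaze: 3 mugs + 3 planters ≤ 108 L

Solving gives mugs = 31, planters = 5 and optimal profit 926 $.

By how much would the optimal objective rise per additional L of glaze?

At the optimum: labor uses 139 of 139 (binding); wheel time uses 129 of 149 (slack = 20); clay uses 103 of 116 (slack = 13); glaze uses 108 of 108 (binding).
Slack constraints have shadow price 0 (complementary slackness).
The binding rows give the dual system: 4·y_labor + 3·y_glaze = 26 and 3·y_labor + 3·y_glaze = 24.
This yields shadow prices y_labor = 2, y_glaze = 6.
Shadow price of glaze = 6.

6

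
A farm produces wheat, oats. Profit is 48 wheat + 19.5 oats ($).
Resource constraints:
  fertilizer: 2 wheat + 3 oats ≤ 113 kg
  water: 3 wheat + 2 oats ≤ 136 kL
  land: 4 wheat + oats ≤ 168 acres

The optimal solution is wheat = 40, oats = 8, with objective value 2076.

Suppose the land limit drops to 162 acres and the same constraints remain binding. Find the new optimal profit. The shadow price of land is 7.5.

2031

Δb = -6, so new z* = 2076 + (7.5)·(-6) = 2076 − 45 = 2031.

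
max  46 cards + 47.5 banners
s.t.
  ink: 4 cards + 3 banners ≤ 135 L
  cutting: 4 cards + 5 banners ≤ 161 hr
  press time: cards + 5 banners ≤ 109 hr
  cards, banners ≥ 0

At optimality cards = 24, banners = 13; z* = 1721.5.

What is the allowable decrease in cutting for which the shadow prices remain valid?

26

Binding constraints: ink, cutting. The basis is B = [[4,3],[4,5]] with det 8.
Per unit decrease in cutting, x* moves by d = (0.375, -0.5).
The basis stays optimal until banners reaches 0; allowable decrease = 26 hr.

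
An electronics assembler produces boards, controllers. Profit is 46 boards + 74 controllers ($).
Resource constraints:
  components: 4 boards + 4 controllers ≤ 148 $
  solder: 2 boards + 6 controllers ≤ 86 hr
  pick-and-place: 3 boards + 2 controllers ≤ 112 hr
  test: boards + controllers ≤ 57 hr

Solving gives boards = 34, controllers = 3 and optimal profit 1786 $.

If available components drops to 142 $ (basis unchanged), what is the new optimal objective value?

1738

Check each constraint at x*: components 148/148 (tight); solder 86/86 (tight); pick-and-place 108/112 (slack 4); test 37/57 (slack 20).
Slack constraints have shadow price 0 (complementary slackness).
From A_Bᵀ y = c: 4·y_components + 2·y_solder = 46; 4·y_components + 6·y_solder = 74.
This yields shadow prices y_components = 8, y_solder = 7.
Δz = y_components·Δb = 8 × (-6) = -48, so new z* = 1786 − 48 = 1738.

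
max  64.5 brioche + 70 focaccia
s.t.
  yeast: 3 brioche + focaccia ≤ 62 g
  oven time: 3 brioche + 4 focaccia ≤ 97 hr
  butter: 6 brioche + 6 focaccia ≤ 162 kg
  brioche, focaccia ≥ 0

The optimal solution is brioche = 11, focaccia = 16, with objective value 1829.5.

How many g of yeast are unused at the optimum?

13

yeast used = 3·11 + 1·16 = 49; slack = 62 − 49 = 13.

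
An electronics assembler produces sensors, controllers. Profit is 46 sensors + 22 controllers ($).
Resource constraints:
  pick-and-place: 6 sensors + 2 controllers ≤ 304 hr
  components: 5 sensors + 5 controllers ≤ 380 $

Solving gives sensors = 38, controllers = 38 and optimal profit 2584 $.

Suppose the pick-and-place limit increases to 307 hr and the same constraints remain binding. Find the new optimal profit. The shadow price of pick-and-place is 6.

Δb = 3, so new z* = 2584 + (6)·(3) = 2584 + 18 = 2602.

2602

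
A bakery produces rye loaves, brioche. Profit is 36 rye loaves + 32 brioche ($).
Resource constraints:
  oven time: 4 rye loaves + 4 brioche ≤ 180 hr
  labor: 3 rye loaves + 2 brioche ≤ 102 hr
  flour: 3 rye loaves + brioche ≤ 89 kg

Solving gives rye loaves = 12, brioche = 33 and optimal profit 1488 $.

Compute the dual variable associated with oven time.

6

Check each constraint at x*: oven time 180/180 (tight); labor 102/102 (tight); flour 69/89 (slack 20).
Slack constraints have shadow price 0 (complementary slackness).
From A_Bᵀ y = c: 4·y_oven time + 3·y_labor = 36; 4·y_oven time + 2·y_labor = 32.
→ y_oven time = 6 and y_labor = 4.
Shadow price of oven time = 6.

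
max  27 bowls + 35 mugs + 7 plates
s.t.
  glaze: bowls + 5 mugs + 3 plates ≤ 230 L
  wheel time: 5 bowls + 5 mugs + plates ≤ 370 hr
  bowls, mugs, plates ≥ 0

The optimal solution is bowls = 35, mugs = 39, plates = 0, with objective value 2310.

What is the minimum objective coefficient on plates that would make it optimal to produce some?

11

Check each constraint at x*: glaze 230/230 (tight); wheel time 370/370 (tight).
The binding rows give the dual system: 1·y_glaze + 5·y_wheel time = 27 and 5·y_glaze + 5·y_wheel time = 35.
→ y_glaze = 2 and y_wheel time = 5.
plates enters the basis when its profit ≥ yᵀa₃ = 2·3 + 5·1 = 11.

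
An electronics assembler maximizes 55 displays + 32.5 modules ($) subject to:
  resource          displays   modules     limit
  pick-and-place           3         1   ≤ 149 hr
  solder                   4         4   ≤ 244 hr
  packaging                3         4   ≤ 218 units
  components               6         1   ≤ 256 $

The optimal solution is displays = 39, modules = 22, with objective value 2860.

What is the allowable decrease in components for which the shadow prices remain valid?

Binding constraints: solder, components. The basis is B = [[4,4],[6,1]] with det -20.
Per unit decrease in components, x* moves by d = (-0.2, 0.2).
The basis stays optimal until packaging becomes binding; allowable decrease = 65 $.

65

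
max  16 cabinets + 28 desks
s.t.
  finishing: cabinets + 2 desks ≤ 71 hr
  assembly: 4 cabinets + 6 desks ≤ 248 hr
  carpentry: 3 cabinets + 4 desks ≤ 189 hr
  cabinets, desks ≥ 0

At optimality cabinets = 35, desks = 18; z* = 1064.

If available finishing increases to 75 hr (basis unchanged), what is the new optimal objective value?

1096

Check each constraint at x*: finishing 71/71 (tight); assembly 248/248 (tight); carpentry 177/189 (slack 12).
Slack constraints have shadow price 0 (complementary slackness).
Dual feasibility on the basic columns requires 1·y_finishing + 4·y_assembly = 16, 2·y_finishing + 6·y_assembly = 28.
→ y_finishing = 8 and y_assembly = 2.
Δz = y_finishing·Δb = 8 × (4) = 32, so new z* = 1064 + 32 = 1096.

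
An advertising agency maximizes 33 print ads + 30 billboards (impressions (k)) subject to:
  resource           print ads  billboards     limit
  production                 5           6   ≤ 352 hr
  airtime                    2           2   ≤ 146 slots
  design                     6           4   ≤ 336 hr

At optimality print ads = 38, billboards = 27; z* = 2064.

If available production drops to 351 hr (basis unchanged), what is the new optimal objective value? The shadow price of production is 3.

2061

Δb = -1, so new z* = 2064 + (3)·(-1) = 2064 − 3 = 2061.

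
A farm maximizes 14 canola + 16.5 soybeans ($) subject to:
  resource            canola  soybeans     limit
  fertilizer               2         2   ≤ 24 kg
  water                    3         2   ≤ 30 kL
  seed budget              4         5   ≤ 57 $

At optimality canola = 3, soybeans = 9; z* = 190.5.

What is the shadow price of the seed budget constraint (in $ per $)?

2.5

Binding: fertilizer and seed budget. Non-binding: water (3 unused).
By complementary slackness, y = 0 for the non-binding constraint.
Dual feasibility on the basic columns requires 2·y_fertilizer + 4·y_seed budget = 14, 2·y_fertilizer + 5·y_seed budget = 16.5.
→ y_fertilizer = 2 and y_seed budget = 2.5.
Shadow price of seed budget = 2.5.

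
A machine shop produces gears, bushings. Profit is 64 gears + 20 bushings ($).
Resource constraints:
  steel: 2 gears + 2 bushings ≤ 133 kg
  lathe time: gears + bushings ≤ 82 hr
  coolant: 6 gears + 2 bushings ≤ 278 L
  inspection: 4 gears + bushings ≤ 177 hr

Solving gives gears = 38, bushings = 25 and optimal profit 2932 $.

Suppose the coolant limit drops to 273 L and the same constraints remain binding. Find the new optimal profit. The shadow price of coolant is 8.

Δb = -5, so new z* = 2932 + (8)·(-5) = 2932 − 40 = 2892.

2892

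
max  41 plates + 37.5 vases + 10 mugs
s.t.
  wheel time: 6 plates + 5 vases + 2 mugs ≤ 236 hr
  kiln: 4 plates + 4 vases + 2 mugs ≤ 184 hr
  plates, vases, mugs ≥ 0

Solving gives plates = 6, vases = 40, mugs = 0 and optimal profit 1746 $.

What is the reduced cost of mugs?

-7

At the optimum: wheel time uses 236 of 236 (binding); kiln uses 184 of 184 (binding).
The binding rows give the dual system: 6·y_wheel time + 4·y_kiln = 41 and 5·y_wheel time + 4·y_kiln = 37.5.
This yields shadow prices y_wheel time = 3.5, y_kiln = 5.
Reduced cost of mugs: c₃ − yᵀa₃ = 10 − (3.5·2 + 5·2) = 10 − 17 = -7.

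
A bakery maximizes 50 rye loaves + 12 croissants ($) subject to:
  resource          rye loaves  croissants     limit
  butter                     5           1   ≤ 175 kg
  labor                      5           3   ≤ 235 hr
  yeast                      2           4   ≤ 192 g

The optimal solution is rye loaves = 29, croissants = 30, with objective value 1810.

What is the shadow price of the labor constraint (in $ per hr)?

At the optimum: butter uses 175 of 175 (binding); labor uses 235 of 235 (binding); yeast uses 178 of 192 (slack = 14).
Slack constraints have shadow price 0 (complementary slackness).
From A_Bᵀ y = c: 5·y_butter + 5·y_labor = 50; 1·y_butter + 3·y_labor = 12.
This yields shadow prices y_butter = 9, y_labor = 1.
Shadow price of labor = 1.

1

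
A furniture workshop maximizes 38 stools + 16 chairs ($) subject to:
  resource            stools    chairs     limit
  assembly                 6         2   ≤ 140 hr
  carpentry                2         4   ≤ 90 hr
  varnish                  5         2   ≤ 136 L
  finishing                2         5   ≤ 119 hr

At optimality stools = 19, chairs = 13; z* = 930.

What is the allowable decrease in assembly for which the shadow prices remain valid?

95

Binding constraints: assembly, carpentry. The basis is B = [[6,2],[2,4]] with det 20.
Per unit decrease in assembly, x* moves by d = (-0.2, 0.1).
The basis stays optimal until stools reaches 0; allowable decrease = 95 hr.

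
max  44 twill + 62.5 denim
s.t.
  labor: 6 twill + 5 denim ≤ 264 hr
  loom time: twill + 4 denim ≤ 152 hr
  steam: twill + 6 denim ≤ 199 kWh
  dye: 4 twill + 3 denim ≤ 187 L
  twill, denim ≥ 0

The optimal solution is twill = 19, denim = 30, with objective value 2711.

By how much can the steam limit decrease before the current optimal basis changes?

155

Binding constraints: labor, steam. The basis is B = [[6,5],[1,6]] with det 31.
Per unit decrease in steam, x* moves by d = (0.1613, -0.1935).
The basis stays optimal until denim reaches 0; allowable decrease = 155 kWh.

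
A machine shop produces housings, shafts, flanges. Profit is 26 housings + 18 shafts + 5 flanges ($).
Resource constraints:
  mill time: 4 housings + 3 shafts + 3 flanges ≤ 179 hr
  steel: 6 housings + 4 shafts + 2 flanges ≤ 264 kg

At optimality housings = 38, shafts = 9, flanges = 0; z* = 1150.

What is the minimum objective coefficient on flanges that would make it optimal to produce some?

12

Both mill time and steel are binding at x*.
From A_Bᵀ y = c: 4·y_mill time + 6·y_steel = 26; 3·y_mill time + 4·y_steel = 18.
This yields shadow prices y_mill time = 2, y_steel = 3.
flanges enters the basis when its profit ≥ yᵀa₃ = 2·3 + 3·2 = 12.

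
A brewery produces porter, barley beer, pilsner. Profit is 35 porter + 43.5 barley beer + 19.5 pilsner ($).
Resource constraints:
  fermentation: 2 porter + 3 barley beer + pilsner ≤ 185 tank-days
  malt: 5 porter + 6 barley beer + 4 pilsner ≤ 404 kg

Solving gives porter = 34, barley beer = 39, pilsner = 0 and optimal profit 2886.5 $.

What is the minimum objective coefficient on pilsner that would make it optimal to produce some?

At the optimum: fermentation uses 185 of 185 (binding); malt uses 404 of 404 (binding).
The binding rows give the dual system: 2·y_fermentation + 5·y_malt = 35 and 3·y_fermentation + 6·y_malt = 43.5.
→ y_fermentation = 2.5 and y_malt = 6.
pilsner enters the basis when its profit ≥ yᵀa₃ = 2.5·1 + 6·4 = 26.5.

26.5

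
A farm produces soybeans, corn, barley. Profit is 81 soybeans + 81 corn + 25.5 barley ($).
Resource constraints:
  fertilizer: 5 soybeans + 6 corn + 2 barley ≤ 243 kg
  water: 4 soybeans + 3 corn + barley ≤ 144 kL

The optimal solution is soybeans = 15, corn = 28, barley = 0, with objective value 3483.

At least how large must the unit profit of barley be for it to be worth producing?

At the optimum: fertilizer uses 243 of 243 (binding); water uses 144 of 144 (binding).
Dual feasibility on the basic columns requires 5·y_fertilizer + 4·y_water = 81, 6·y_fertilizer + 3·y_water = 81.
Solving: y_fertilizer = 9, y_water = 9.
barley enters the basis when its profit ≥ yᵀa₃ = 9·2 + 9·1 = 27.

27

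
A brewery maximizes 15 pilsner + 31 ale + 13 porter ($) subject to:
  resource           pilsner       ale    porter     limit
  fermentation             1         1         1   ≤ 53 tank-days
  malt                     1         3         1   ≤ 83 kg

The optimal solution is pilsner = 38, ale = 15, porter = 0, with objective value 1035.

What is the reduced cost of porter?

Both fermentation and malt are binding at x*.
Dual feasibility on the basic columns requires 1·y_fermentation + 1·y_malt = 15, 1·y_fermentation + 3·y_malt = 31.
→ y_fermentation = 7 and y_malt = 8.
Reduced cost of porter: c₃ − yᵀa₃ = 13 − (7·1 + 8·1) = 13 − 15 = -2.

-2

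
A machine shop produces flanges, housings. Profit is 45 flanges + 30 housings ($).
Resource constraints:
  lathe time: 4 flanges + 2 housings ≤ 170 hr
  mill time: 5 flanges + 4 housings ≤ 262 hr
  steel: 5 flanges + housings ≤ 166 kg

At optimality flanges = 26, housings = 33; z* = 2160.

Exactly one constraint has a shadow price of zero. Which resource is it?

steel

lathe time: 170/170 (binding)
mill time: 262/262 (binding)
steel: 163/166 (slack 3)
By complementary slackness, a constraint with positive slack has shadow price 0 → steel.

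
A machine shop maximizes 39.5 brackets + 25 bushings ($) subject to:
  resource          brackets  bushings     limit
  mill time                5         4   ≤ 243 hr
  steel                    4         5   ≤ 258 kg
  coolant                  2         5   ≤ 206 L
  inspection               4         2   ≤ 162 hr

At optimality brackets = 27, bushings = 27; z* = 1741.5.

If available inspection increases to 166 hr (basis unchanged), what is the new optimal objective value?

1763.5

Check each constraint at x*: mill time 243/243 (tight); steel 243/258 (slack 15); coolant 189/206 (slack 17); inspection 162/162 (tight).
By complementary slackness, y = 0 for the non-binding constraints.
The binding rows give the dual system: 5·y_mill time + 4·y_inspection = 39.5 and 4·y_mill time + 2·y_inspection = 25.
Solving: y_mill time = 3.5, y_inspection = 5.5.
Δz = y_inspection·Δb = 5.5 × (4) = 22, so new z* = 1741.5 + 22 = 1763.5.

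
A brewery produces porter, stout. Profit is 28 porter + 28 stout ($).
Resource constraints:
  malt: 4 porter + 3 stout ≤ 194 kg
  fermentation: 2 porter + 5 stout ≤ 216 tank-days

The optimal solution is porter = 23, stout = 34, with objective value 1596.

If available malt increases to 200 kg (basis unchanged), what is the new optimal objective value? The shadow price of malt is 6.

1632

Δb = 6, so new z* = 1596 + (6)·(6) = 1596 + 36 = 1632.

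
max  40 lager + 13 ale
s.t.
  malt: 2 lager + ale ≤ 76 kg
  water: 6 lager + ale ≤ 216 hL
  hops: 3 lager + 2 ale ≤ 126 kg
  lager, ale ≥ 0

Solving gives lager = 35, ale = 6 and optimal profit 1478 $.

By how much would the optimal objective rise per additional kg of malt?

9.5

Check each constraint at x*: malt 76/76 (tight); water 216/216 (tight); hops 117/126 (slack 9).
By complementary slackness, y = 0 for the non-binding constraint.
Dual feasibility on the basic columns requires 2·y_malt + 6·y_water = 40, 1·y_malt + 1·y_water = 13.
→ y_malt = 9.5 and y_water = 3.5.
Shadow price of malt = 9.5.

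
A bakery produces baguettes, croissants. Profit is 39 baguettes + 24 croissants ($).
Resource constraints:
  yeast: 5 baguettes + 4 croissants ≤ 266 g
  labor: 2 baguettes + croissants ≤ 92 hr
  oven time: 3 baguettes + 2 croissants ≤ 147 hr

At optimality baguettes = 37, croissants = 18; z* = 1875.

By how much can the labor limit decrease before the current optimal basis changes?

Binding constraints: labor, oven time. The basis is B = [[2,1],[3,2]] with det 1.
Per unit decrease in labor, x* moves by d = (-2, 3).
The basis stays optimal until yeast becomes binding; allowable decrease = 4.5 hr.

4.5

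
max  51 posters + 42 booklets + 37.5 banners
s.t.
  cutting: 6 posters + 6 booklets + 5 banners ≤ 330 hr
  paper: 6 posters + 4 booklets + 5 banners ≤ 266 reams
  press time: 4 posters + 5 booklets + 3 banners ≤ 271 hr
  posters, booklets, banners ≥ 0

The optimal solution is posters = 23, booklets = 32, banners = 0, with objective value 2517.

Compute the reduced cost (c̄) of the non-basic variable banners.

-5

At the optimum: cutting uses 330 of 330 (binding); paper uses 266 of 266 (binding); press time uses 252 of 271 (slack = 19).
By complementary slackness, y = 0 for the non-binding constraint.
Dual feasibility on the basic columns requires 6·y_cutting + 6·y_paper = 51, 6·y_cutting + 4·y_paper = 42.
→ y_cutting = 4 and y_paper = 4.5.
Reduced cost of banners: c₃ − yᵀa₃ = 37.5 − (4·5 + 4.5·5) = 37.5 − 42.5 = -5.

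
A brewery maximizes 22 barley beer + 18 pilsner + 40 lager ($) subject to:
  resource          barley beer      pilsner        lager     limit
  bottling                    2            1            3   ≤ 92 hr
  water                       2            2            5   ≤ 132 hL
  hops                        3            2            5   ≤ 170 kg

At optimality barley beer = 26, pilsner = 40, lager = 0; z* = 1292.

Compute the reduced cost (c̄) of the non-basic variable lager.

Check each constraint at x*: bottling 92/92 (tight); water 132/132 (tight); hops 158/170 (slack 12).
By complementary slackness, y = 0 for the non-binding constraint.
Dual feasibility on the basic columns requires 2·y_bottling + 2·y_water = 22, 1·y_bottling + 2·y_water = 18.
Solving: y_bottling = 4, y_water = 7.
Reduced cost of lager: c₃ − yᵀa₃ = 40 − (4·3 + 7·5) = 40 − 47 = -7.

-7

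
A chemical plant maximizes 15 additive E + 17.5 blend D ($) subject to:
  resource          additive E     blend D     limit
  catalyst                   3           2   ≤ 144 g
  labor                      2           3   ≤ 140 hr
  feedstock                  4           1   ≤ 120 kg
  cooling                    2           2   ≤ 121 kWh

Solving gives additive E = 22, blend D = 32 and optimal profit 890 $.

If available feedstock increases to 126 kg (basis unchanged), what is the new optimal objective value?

896

At the optimum: catalyst uses 130 of 144 (slack = 14); labor uses 140 of 140 (binding); feedstock uses 120 of 120 (binding); cooling uses 108 of 121 (slack = 13).
Since catalyst, cooling are not tight, their duals are 0.
The binding rows give the dual system: 2·y_labor + 4·y_feedstock = 15 and 3·y_labor + 1·y_feedstock = 17.5.
→ y_labor = 5.5 and y_feedstock = 1.
Δz = y_feedstock·Δb = 1 × (6) = 6, so new z* = 890 + 6 = 896.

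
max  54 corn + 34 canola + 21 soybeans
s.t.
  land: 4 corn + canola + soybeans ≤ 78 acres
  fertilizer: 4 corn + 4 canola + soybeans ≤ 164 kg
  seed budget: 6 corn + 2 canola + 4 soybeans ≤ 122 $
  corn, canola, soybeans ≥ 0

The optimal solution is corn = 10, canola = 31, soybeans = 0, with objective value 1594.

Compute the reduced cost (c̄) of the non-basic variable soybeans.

-5

At the optimum: land uses 71 of 78 (slack = 7); fertilizer uses 164 of 164 (binding); seed budget uses 122 of 122 (binding).
By complementary slackness, y = 0 for the non-binding constraint.
From A_Bᵀ y = c: 4·y_fertilizer + 6·y_seed budget = 54; 4·y_fertilizer + 2·y_seed budget = 34.
Solving: y_fertilizer = 6, y_seed budget = 5.
Reduced cost of soybeans: c₃ − yᵀa₃ = 21 − (6·1 + 5·4) = 21 − 26 = -5.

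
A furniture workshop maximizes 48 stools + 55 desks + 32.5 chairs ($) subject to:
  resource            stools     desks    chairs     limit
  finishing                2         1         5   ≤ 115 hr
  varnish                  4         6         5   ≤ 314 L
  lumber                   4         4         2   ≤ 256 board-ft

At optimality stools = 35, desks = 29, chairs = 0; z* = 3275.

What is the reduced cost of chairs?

-2

Binding: varnish and lumber. Non-binding: finishing (16 unused).
Slack constraints have shadow price 0 (complementary slackness).
From A_Bᵀ y = c: 4·y_varnish + 4·y_lumber = 48; 6·y_varnish + 4·y_lumber = 55.
This yields shadow prices y_varnish = 3.5, y_lumber = 8.5.
Reduced cost of chairs: c₃ − yᵀa₃ = 32.5 − (3.5·5 + 8.5·2) = 32.5 − 34.5 = -2.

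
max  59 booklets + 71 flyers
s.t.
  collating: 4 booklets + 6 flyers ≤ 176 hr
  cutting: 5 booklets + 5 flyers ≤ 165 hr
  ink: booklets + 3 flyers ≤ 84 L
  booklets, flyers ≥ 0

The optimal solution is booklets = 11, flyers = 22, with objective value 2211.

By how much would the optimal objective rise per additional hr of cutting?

Check each constraint at x*: collating 176/176 (tight); cutting 165/165 (tight); ink 77/84 (slack 7).
Slack constraints have shadow price 0 (complementary slackness).
The binding rows give the dual system: 4·y_collating + 5·y_cutting = 59 and 6·y_collating + 5·y_cutting = 71.
→ y_collating = 6 and y_cutting = 7.
Shadow price of cutting = 7.

7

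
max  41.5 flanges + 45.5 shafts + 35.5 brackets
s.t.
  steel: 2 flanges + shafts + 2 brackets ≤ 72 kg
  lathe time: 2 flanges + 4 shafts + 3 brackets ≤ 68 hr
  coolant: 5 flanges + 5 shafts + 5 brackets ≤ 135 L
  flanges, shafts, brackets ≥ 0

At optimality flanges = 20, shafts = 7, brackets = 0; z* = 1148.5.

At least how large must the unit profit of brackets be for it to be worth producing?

43.5

Check each constraint at x*: steel 47/72 (slack 25); lathe time 68/68 (tight); coolant 135/135 (tight).
Slack constraints have shadow price 0 (complementary slackness).
Dual feasibility on the basic columns requires 2·y_lathe time + 5·y_coolant = 41.5, 4·y_lathe time + 5·y_coolant = 45.5.
This yields shadow prices y_lathe time = 2, y_coolant = 7.5.
brackets enters the basis when its profit ≥ yᵀa₃ = 2·3 + 7.5·5 = 43.5.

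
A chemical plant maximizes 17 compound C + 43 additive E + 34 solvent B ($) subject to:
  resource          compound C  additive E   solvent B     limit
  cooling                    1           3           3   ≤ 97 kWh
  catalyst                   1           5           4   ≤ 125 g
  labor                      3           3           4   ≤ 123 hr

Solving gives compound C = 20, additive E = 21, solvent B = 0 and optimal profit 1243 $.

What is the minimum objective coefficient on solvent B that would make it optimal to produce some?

40

Binding: catalyst and labor. Non-binding: cooling (14 unused).
Since cooling is not tight, its dual is 0.
From A_Bᵀ y = c: 1·y_catalyst + 3·y_labor = 17; 5·y_catalyst + 3·y_labor = 43.
→ y_catalyst = 6.5 and y_labor = 3.5.
solvent B enters the basis when its profit ≥ yᵀa₃ = 6.5·4 + 3.5·4 = 40.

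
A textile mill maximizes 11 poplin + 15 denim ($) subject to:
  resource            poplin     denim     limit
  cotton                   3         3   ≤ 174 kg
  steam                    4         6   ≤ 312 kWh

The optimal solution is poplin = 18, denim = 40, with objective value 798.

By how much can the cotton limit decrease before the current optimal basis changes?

18

Binding constraints: cotton, steam. The basis is B = [[3,3],[4,6]] with det 6.
Per unit decrease in cotton, x* moves by d = (-1, 0.6667).
The basis stays optimal until poplin reaches 0; allowable decrease = 18 kg.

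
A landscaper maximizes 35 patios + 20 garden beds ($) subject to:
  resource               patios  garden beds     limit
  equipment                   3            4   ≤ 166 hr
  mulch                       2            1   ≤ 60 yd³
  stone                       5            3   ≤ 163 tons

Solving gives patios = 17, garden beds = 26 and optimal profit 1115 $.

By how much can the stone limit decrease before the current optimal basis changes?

Binding constraints: mulch, stone. The basis is B = [[2,1],[5,3]] with det 1.
Per unit decrease in stone, x* moves by d = (1, -2).
The basis stays optimal until garden beds reaches 0; allowable decrease = 13 tons.

13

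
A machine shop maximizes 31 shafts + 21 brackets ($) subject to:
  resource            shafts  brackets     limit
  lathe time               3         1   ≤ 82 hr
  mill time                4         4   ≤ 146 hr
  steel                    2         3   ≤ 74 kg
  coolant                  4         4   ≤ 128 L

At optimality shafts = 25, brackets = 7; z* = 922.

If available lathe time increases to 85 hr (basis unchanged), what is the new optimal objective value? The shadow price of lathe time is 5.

937

Δb = 3, so new z* = 922 + (5)·(3) = 922 + 15 = 937.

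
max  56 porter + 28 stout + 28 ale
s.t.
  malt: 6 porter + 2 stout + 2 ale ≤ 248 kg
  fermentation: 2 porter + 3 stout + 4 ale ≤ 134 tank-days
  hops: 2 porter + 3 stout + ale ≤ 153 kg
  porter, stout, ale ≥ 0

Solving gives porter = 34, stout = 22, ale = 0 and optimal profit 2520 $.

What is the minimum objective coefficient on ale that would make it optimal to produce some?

At the optimum: malt uses 248 of 248 (binding); fermentation uses 134 of 134 (binding); hops uses 134 of 153 (slack = 19).
Slack constraints have shadow price 0 (complementary slackness).
Dual feasibility on the basic columns requires 6·y_malt + 2·y_fermentation = 56, 2·y_malt + 3·y_fermentation = 28.
→ y_malt = 8 and y_fermentation = 4.
ale enters the basis when its profit ≥ yᵀa₃ = 8·2 + 4·4 = 32.

32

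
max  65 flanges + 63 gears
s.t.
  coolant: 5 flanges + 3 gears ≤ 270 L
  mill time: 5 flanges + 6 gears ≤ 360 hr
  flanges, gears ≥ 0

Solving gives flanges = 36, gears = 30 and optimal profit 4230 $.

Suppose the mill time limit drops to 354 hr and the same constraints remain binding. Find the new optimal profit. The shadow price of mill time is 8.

Δb = -6, so new z* = 4230 + (8)·(-6) = 4230 − 48 = 4182.

4182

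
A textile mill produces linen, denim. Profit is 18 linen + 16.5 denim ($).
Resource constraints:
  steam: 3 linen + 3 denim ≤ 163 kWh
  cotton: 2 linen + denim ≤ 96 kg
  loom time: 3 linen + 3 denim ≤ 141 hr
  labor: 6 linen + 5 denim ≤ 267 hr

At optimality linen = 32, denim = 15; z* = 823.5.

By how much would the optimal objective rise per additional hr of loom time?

3

Check each constraint at x*: steam 141/163 (slack 22); cotton 79/96 (slack 17); loom time 141/141 (tight); labor 267/267 (tight).
Since steam, cotton are not tight, their duals are 0.
From A_Bᵀ y = c: 3·y_loom time + 6·y_labor = 18; 3·y_loom time + 5·y_labor = 16.5.
This yields shadow prices y_loom time = 3, y_labor = 1.5.
Shadow price of loom time = 3.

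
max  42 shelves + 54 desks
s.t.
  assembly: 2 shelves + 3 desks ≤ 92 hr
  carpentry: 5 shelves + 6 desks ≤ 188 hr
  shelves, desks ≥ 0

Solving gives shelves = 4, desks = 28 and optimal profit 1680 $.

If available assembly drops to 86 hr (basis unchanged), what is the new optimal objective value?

1644

At the optimum: assembly uses 92 of 92 (binding); carpentry uses 188 of 188 (binding).
From A_Bᵀ y = c: 2·y_assembly + 5·y_carpentry = 42; 3·y_assembly + 6·y_carpentry = 54.
Solving: y_assembly = 6, y_carpentry = 6.
Δz = y_assembly·Δb = 6 × (-6) = -36, so new z* = 1680 − 36 = 1644.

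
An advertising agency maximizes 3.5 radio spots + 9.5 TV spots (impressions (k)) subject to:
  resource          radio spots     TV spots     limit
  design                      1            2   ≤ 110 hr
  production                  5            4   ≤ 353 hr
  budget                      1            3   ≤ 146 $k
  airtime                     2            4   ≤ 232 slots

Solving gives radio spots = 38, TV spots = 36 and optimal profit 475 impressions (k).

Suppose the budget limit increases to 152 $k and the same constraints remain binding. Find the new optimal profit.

490

Binding: design and budget. Non-binding: production (19 unused), airtime (12 unused).
Since production, airtime are not tight, their duals are 0.
The binding rows give the dual system: 1·y_design + 1·y_budget = 3.5 and 2·y_design + 3·y_budget = 9.5.
Solving: y_design = 1, y_budget = 2.5.
Δz = y_budget·Δb = 2.5 × (6) = 15, so new z* = 475 + 15 = 490.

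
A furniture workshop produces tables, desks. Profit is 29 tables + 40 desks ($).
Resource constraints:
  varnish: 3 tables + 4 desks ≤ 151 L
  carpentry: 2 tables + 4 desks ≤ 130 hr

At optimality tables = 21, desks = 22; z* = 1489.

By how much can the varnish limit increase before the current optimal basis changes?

44

Binding constraints: varnish, carpentry. The basis is B = [[3,4],[2,4]] with det 4.
Per unit increase in varnish, x* moves by d = (1, -0.5).
The basis stays optimal until desks reaches 0; allowable increase = 44 L.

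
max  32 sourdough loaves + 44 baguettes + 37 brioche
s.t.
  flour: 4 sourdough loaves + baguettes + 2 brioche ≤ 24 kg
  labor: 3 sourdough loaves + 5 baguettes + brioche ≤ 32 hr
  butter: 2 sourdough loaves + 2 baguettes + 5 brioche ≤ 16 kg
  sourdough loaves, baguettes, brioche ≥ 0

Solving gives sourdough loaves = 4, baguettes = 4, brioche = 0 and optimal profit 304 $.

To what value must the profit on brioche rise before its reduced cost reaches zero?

At the optimum: flour uses 20 of 24 (slack = 4); labor uses 32 of 32 (binding); butter uses 16 of 16 (binding).
Since flour is not tight, its dual is 0.
The binding rows give the dual system: 3·y_labor + 2·y_butter = 32 and 5·y_labor + 2·y_butter = 44.
→ y_labor = 6 and y_butter = 7.
brioche enters the basis when its profit ≥ yᵀa₃ = 6·1 + 7·5 = 41.

41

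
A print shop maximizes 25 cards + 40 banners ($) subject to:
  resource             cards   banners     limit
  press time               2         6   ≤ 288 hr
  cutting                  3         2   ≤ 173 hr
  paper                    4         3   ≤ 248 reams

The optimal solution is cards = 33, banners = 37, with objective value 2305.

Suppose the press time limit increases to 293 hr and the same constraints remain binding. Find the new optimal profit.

Binding: press time and cutting. Non-binding: paper (5 unused).
Slack constraints have shadow price 0 (complementary slackness).
From A_Bᵀ y = c: 2·y_press time + 3·y_cutting = 25; 6·y_press time + 2·y_cutting = 40.
Solving: y_press time = 5, y_cutting = 5.
Δz = y_press time·Δb = 5 × (5) = 25, so new z* = 2305 + 25 = 2330.

2330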